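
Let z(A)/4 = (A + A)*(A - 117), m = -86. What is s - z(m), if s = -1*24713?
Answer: -164377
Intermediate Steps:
z(A) = 8*A*(-117 + A) (z(A) = 4*((A + A)*(A - 117)) = 4*((2*A)*(-117 + A)) = 4*(2*A*(-117 + A)) = 8*A*(-117 + A))
s = -24713
s - z(m) = -24713 - 8*(-86)*(-117 - 86) = -24713 - 8*(-86)*(-203) = -24713 - 1*139664 = -24713 - 139664 = -164377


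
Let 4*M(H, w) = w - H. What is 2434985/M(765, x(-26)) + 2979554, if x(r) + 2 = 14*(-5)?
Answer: 2484146758/837 ≈ 2.9679e+6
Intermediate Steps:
x(r) = -72 (x(r) = -2 + 14*(-5) = -2 - 70 = -72)
M(H, w) = -H/4 + w/4 (M(H, w) = (w - H)/4 = -H/4 + w/4)
2434985/M(765, x(-26)) + 2979554 = 2434985/(-1/4*765 + (1/4)*(-72)) + 2979554 = 2434985/(-765/4 - 18) + 2979554 = 2434985/(-837/4) + 2979554 = 2434985*(-4/837) + 2979554 = -9739940/837 + 2979554 = 2484146758/837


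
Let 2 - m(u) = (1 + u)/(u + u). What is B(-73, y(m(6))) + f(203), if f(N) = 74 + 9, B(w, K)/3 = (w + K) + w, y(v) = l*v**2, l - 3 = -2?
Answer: -16751/48 ≈ -348.98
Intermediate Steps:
l = 1 (l = 3 - 2 = 1)
m(u) = 2 - (1 + u)/(2*u) (m(u) = 2 - (1 + u)/(u + u) = 2 - (1 + u)/(2*u))
y(v) = v**2 (y(v) = 1*v**2 = v**2)
B(w, K) = 3*K + 6*w (B(w, K) = 3*((w + K) + w) = 3*((K + w) + w) = 3*(K + 2*w) = 3*K + 6*w)
f(N) = 83
B(-73, y(m(6))) + f(203) = (3*((1/2)*(-1 + 3*6)/6)**2 + 6*(-73)) + 83 = (3*((1/2)*(1/6)*(-1 + 18))**2 - 438) + 83 = (3*((1/2)*(1/6)*17)**2 - 438) + 83 = (3*(17/12)**2 - 438) + 83 = (3*(289/144) - 438) + 83 = (289/48 - 438) + 83 = -20735/48 + 83 = -16751/48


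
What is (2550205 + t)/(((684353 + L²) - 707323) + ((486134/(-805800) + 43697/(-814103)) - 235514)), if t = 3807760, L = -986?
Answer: 2085425863461145500/234098818380279199 ≈ 8.9083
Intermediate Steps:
(2550205 + t)/(((684353 + L²) - 707323) + ((486134/(-805800) + 43697/(-814103)) - 235514)) = (2550205 + 3807760)/(((684353 + (-986)²) - 707323) + ((486134/(-805800) + 43697/(-814103)) - 235514)) = 6357965/(((684353 + 972196) - 707323) + ((486134*(-1/805800) + 43697*(-1/814103)) - 235514)) = 6357965/((1656549 - 707323) + ((-243067/402900 - 43697/814103) - 235514)) = 6357965/(949226 + (-215487095201/328002098700 - 235514)) = 6357965/(949226 - 77249301760327001/328002098700) = 6357965/(234098818380279199/328002098700) = 6357965*(328002098700/234098818380279199) = 2085425863461145500/234098818380279199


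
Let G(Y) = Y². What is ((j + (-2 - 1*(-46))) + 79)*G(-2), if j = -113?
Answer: 40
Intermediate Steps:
((j + (-2 - 1*(-46))) + 79)*G(-2) = ((-113 + (-2 - 1*(-46))) + 79)*(-2)² = ((-113 + (-2 + 46)) + 79)*4 = ((-113 + 44) + 79)*4 = (-69 + 79)*4 = 10*4 = 40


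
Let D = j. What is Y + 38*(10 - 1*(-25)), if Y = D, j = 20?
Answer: 1350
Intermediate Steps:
D = 20
Y = 20
Y + 38*(10 - 1*(-25)) = 20 + 38*(10 - 1*(-25)) = 20 + 38*(10 + 25) = 20 + 38*35 = 20 + 1330 = 1350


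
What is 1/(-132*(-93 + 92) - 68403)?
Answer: -1/68271 ≈ -1.4648e-5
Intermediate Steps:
1/(-132*(-93 + 92) - 68403) = 1/(-132*(-1) - 68403) = 1/(132 - 68403) = 1/(-68271) = -1/68271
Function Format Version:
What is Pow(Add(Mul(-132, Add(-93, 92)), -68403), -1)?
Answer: Rational(-1, 68271) ≈ -1.4648e-5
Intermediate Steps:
Pow(Add(Mul(-132, Add(-93, 92)), -68403), -1) = Pow(Add(Mul(-132, -1), -68403), -1) = Pow(Add(132, -68403), -1) = Pow(-68271, -1) = Rational(-1, 68271)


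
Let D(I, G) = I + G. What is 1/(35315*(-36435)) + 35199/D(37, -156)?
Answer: -6470089225442/21873934425 ≈ -295.79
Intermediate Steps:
D(I, G) = G + I
1/(35315*(-36435)) + 35199/D(37, -156) = 1/(35315*(-36435)) + 35199/(-156 + 37) = (1/35315)*(-1/36435) + 35199/(-119) = -1/1286702025 + 35199*(-1/119) = -1/1286702025 - 35199/119 = -6470089225442/21873934425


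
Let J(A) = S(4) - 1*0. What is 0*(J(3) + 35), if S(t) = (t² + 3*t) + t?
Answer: 0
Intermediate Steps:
S(t) = t² + 4*t
J(A) = 32 (J(A) = 4*(4 + 4) - 1*0 = 4*8 + 0 = 32 + 0 = 32)
0*(J(3) + 35) = 0*(32 + 35) = 0*67 = 0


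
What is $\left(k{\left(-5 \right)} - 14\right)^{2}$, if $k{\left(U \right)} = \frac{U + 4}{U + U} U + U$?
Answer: $\frac{1521}{4} \approx 380.25$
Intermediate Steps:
$k{\left(U \right)} = 2 + \frac{3 U}{2}$ ($k{\left(U \right)} = \frac{4 + U}{2 U} U + U = \left(2 + \frac{U}{2}\right) + U = 2 + \frac{3 U}{2}$)
$\left(k{\left(-5 \right)} - 14\right)^{2} = \left(\left(2 + \frac{3}{2} \left(-5\right)\right) - 14\right)^{2} = \left(\left(2 - \frac{15}{2}\right) - 14\right)^{2} = \left(- \frac{11}{2} - 14\right)^{2} = \left(- \frac{39}{2}\right)^{2} = \frac{1521}{4}$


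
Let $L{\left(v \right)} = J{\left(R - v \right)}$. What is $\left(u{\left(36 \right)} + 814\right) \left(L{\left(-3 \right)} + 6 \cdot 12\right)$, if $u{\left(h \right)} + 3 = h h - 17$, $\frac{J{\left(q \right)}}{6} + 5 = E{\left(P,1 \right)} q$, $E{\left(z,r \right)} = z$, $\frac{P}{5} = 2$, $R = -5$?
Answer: $-163020$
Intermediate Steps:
$P = 10$ ($P = 5 \cdot 2 = 10$)
$J{\left(q \right)} = -30 + 60 q$ ($J{\left(q \right)} = -30 + 6 \cdot 10 q = -30 + 60 q$)
$u{\left(h \right)} = -20 + h^{2}$ ($u{\left(h \right)} = -3 + \left(h h - 17\right) = -3 + \left(h^{2} - 17\right) = -3 + \left(-17 + h^{2}\right) = -20 + h^{2}$)
$L{\left(v \right)} = -330 - 60 v$ ($L{\left(v \right)} = -30 + 60 \left(-5 - v\right) = -30 - \left(300 + 60 v\right) = -330 - 60 v$)
$\left(u{\left(36 \right)} + 814\right) \left(L{\left(-3 \right)} + 6 \cdot 12\right) = \left(\left(-20 + 36^{2}\right) + 814\right) \left(\left(-330 - -180\right) + 6 \cdot 12\right) = \left(\left(-20 + 1296\right) + 814\right) \left(\left(-330 + 180\right) + 72\right) = \left(1276 + 814\right) \left(-150 + 72\right) = 2090 \left(-78\right) = -163020$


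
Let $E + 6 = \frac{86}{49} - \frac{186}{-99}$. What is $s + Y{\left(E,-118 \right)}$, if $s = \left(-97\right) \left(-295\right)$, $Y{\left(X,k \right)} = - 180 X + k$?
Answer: $\frac{15589443}{539} \approx 28923.0$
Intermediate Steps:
$E = - \frac{3826}{1617}$ ($E = -6 + \left(\frac{86}{49} - \frac{186}{-99}\right) = -6 + \left(86 \cdot \frac{1}{49} - - \frac{62}{33}\right) = -6 + \left(\frac{86}{49} + \frac{62}{33}\right) = -6 + \frac{5876}{1617} = - \frac{3826}{1617} \approx -2.3661$)
$Y{\left(X,k \right)} = k - 180 X$
$s = 28615$
$s + Y{\left(E,-118 \right)} = 28615 - - \frac{165958}{539} = 28615 + \left(-118 + \frac{229560}{539}\right) = 28615 + \frac{165958}{539} = \frac{15589443}{539}$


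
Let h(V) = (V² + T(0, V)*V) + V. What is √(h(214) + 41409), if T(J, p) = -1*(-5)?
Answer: √88489 ≈ 297.47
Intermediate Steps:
T(J, p) = 5
h(V) = V² + 6*V (h(V) = (V² + 5*V) + V = V² + 6*V)
√(h(214) + 41409) = √(214*(6 + 214) + 41409) = √(214*220 + 41409) = √(47080 + 41409) = √88489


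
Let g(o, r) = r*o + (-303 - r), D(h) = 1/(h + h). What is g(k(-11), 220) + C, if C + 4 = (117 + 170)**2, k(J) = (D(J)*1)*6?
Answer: 81782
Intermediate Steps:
D(h) = 1/(2*h)
k(J) = 3/J (k(J) = ((1/(2*J))*1)*6 = (1/(2*J))*6 = 3/J)
g(o, r) = -303 - r + o*r (g(o, r) = o*r + (-303 - r) = -303 - r + o*r)
C = 82365 (C = -4 + (117 + 170)**2 = -4 + 287**2 = -4 + 82369 = 82365)
g(k(-11), 220) + C = (-303 - 1*220 + (3/(-11))*220) + 82365 = (-303 - 220 + (3*(-1/11))*220) + 82365 = (-303 - 220 - 3/11*220) + 82365 = (-303 - 220 - 60) + 82365 = -583 + 82365 = 81782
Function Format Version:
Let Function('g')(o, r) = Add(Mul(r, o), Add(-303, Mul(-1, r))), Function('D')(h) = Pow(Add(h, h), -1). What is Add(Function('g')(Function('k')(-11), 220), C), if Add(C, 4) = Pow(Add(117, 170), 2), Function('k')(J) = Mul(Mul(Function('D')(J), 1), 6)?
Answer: 81782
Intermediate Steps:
Function('D')(h) = Mul(Rational(1, 2), Pow(h, -1)) (Function('D')(h) = Pow(Mul(2, h), -1) = Mul(Rational(1, 2), Pow(h, -1)))
Function('k')(J) = Mul(3, Pow(J, -1)) (Function('k')(J) = Mul(Mul(Mul(Rational(1, 2), Pow(J, -1)), 1), 6) = Mul(Mul(Rational(1, 2), Pow(J, -1)), 6) = Mul(3, Pow(J, -1)))
Function('g')(o, r) = Add(-303, Mul(-1, r), Mul(o, r)) (Function('g')(o, r) = Add(Mul(o, r), Add(-303, Mul(-1, r))) = Add(-303, Mul(-1, r), Mul(o, r)))
C = 82365 (C = Add(-4, Pow(Add(117, 170), 2)) = Add(-4, Pow(287, 2)) = Add(-4, 82369) = 82365)
Add(Function('g')(Function('k')(-11), 220), C) = Add(Add(-303, Mul(-1, 220), Mul(Mul(3, Pow(-11, -1)), 220)), 82365) = Add(Add(-303, -220, Mul(Mul(3, Rational(-1, 11)), 220)), 82365) = Add(Add(-303, -220, Mul(Rational(-3, 11), 220)), 82365) = Add(Add(-303, -220, -60), 82365) = Add(-583, 82365) = 81782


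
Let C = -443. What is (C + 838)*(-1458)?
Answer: -575910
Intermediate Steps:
(C + 838)*(-1458) = (-443 + 838)*(-1458) = 395*(-1458) = -575910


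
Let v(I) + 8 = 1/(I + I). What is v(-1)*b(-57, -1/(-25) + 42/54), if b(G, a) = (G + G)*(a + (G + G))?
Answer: -8225518/75 ≈ -1.0967e+5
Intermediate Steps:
b(G, a) = 2*G*(a + 2*G) (b(G, a) = (2*G)*(a + 2*G) = 2*G*(a + 2*G))
v(I) = -8 + 1/(2*I) (v(I) = -8 + 1/(I + I) = -8 + 1/(2*I))
v(-1)*b(-57, -1/(-25) + 42/54) = (-8 + (½)/(-1))*(2*(-57)*((-1/(-25) + 42/54) + 2*(-57))) = (-8 + (½)*(-1))*(2*(-57)*((-1*(-1/25) + 42*(1/54)) - 114)) = (-8 - ½)*(2*(-57)*((1/25 + 7/9) - 114)) = -17*(-57)*(184/225 - 114) = -17*(-57)*(-25466)/225 = -17/2*967708/75 = -8225518/75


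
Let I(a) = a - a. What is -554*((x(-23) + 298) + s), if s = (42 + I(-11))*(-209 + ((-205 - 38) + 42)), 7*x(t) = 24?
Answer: 65610220/7 ≈ 9.3729e+6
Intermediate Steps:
x(t) = 24/7 (x(t) = (⅐)*24 = 24/7)
I(a) = 0
s = -17220 (s = (42 + 0)*(-209 + ((-205 - 38) + 42)) = 42*(-209 + (-243 + 42)) = 42*(-209 - 201) = 42*(-410) = -17220)
-554*((x(-23) + 298) + s) = -554*((24/7 + 298) - 17220) = -554*(2110/7 - 17220) = -554*(-118430/7) = 65610220/7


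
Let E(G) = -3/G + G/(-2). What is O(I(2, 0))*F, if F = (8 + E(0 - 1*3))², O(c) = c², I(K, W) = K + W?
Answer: 441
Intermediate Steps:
E(G) = -3/G - G/2 (E(G) = -3/G + G*(-½) = -3/G - G/2)
F = 441/4 (F = (8 + (-3/(0 - 1*3) - (0 - 1*3)/2))² = (8 + (-3/(0 - 3) - (0 - 3)/2))² = (8 + (-3/(-3) - ½*(-3)))² = (8 + (-3*(-⅓) + 3/2))² = (8 + (1 + 3/2))² = (8 + 5/2)² = (21/2)² = 441/4 ≈ 110.25)
O(I(2, 0))*F = (2 + 0)²*(441/4) = 2²*(441/4) = 4*(441/4) = 441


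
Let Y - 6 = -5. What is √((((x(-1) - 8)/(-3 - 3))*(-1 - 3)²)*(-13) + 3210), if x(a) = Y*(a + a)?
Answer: √25770/3 ≈ 53.510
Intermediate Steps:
Y = 1 (Y = 6 - 5 = 1)
x(a) = 2*a (x(a) = 1*(a + a) = 1*(2*a) = 2*a)
√((((x(-1) - 8)/(-3 - 3))*(-1 - 3)²)*(-13) + 3210) = √((((2*(-1) - 8)/(-3 - 3))*(-1 - 3)²)*(-13) + 3210) = √((((-2 - 8)/(-6))*(-4)²)*(-13) + 3210) = √((-10*(-⅙)*16)*(-13) + 3210) = √(((5/3)*16)*(-13) + 3210) = √((80/3)*(-13) + 3210) = √(-1040/3 + 3210) = √(8590/3) = √25770/3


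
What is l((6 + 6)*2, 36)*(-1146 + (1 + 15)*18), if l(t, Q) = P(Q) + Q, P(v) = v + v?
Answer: -92664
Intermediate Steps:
P(v) = 2*v
l(t, Q) = 3*Q (l(t, Q) = 2*Q + Q = 3*Q)
l((6 + 6)*2, 36)*(-1146 + (1 + 15)*18) = (3*36)*(-1146 + (1 + 15)*18) = 108*(-1146 + 16*18) = 108*(-1146 + 288) = 108*(-858) = -92664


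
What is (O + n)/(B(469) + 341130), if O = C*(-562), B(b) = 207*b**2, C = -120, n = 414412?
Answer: 481852/45873057 ≈ 0.010504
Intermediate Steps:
O = 67440 (O = -120*(-562) = 67440)
(O + n)/(B(469) + 341130) = (67440 + 414412)/(207*469**2 + 341130) = 481852/(207*219961 + 341130) = 481852/(45531927 + 341130) = 481852/45873057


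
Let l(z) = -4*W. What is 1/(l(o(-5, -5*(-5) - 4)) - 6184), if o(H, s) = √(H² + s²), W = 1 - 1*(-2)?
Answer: -1/6196 ≈ -0.00016139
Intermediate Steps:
W = 3 (W = 1 + 2 = 3)
l(z) = -12 (l(z) = -4*3 = -12)
1/(l(o(-5, -5*(-5) - 4)) - 6184) = 1/(-12 - 6184) = 1/(-6196) = -1/6196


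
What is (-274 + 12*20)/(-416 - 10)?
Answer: 17/213 ≈ 0.079812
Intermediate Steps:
(-274 + 12*20)/(-416 - 10) = (-274 + 240)/(-426) = -34*(-1/426) = 17/213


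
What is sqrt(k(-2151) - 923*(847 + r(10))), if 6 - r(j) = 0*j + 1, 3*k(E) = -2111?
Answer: I*sqrt(7083897)/3 ≈ 887.19*I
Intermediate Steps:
k(E) = -2111/3 (k(E) = (1/3)*(-2111) = -2111/3)
r(j) = 5 (r(j) = 6 - (0*j + 1) = 6 - (0 + 1) = 6 - 1*1 = 6 - 1 = 5)
sqrt(k(-2151) - 923*(847 + r(10))) = sqrt(-2111/3 - 923*(847 + 5)) = sqrt(-2111/3 - 923*852) = sqrt(-2111/3 - 786396) = sqrt(-2361299/3) = I*sqrt(7083897)/3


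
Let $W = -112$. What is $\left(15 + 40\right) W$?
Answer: $-6160$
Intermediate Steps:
$\left(15 + 40\right) W = \left(15 + 40\right) \left(-112\right) = 55 \left(-112\right) = -6160$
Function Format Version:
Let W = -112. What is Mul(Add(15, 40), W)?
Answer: -6160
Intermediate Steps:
Mul(Add(15, 40), W) = Mul(Add(15, 40), -112) = Mul(55, -112) = -6160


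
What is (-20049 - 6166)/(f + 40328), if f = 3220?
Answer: -26215/43548 ≈ -0.60198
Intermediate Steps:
(-20049 - 6166)/(f + 40328) = (-20049 - 6166)/(3220 + 40328) = -26215/43548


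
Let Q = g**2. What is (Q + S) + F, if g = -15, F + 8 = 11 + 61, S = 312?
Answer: 601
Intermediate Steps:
F = 64 (F = -8 + (11 + 61) = -8 + 72 = 64)
Q = 225 (Q = (-15)**2 = 225)
(Q + S) + F = (225 + 312) + 64 = 537 + 64 = 601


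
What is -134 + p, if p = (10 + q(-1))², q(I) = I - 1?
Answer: -70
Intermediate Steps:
q(I) = -1 + I
p = 64 (p = (10 + (-1 - 1))² = (10 - 2)² = 8² = 64)
-134 + p = -134 + 64 = -70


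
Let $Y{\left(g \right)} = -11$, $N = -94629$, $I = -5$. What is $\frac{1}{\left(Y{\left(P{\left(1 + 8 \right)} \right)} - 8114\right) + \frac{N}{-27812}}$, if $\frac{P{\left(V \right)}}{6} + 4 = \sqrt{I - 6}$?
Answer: $- \frac{27812}{225877871} \approx -0.00012313$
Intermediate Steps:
$P{\left(V \right)} = -24 + 6 i \sqrt{11}$ ($P{\left(V \right)} = -24 + 6 \sqrt{-5 - 6} = -24 + 6 \sqrt{-11} = -24 + 6 i \sqrt{11}$)
$\frac{1}{\left(Y{\left(P{\left(1 + 8 \right)} \right)} - 8114\right) + \frac{N}{-27812}} = \frac{1}{\left(-11 - 8114\right) - \frac{94629}{-27812}} = \frac{1}{\left(-11 - 8114\right) - - \frac{94629}{27812}} = \frac{1}{-8125 + \frac{94629}{27812}} = \frac{1}{- \frac{225877871}{27812}} = - \frac{27812}{225877871}$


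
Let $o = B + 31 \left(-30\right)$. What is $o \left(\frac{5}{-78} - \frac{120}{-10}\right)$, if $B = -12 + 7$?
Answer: $- \frac{870485}{78} \approx -11160.0$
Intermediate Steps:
$B = -5$
$o = -935$ ($o = -5 + 31 \left(-30\right) = -5 - 930 = -935$)
$o \left(\frac{5}{-78} - \frac{120}{-10}\right) = - 935 \left(\frac{5}{-78} - \frac{120}{-10}\right) = - 935 \left(5 \left(- \frac{1}{78}\right) - -12\right) = - 935 \left(- \frac{5}{78} + 12\right) = \left(-935\right) \frac{931}{78} = - \frac{870485}{78}$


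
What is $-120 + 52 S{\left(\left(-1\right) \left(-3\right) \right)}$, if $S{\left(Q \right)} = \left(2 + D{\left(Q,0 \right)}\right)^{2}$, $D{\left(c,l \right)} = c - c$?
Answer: $88$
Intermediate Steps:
$D{\left(c,l \right)} = 0$
$S{\left(Q \right)} = 4$ ($S{\left(Q \right)} = \left(2 + 0\right)^{2} = 2^{2} = 4$)
$-120 + 52 S{\left(\left(-1\right) \left(-3\right) \right)} = -120 + 52 \cdot 4 = -120 + 208 = 88$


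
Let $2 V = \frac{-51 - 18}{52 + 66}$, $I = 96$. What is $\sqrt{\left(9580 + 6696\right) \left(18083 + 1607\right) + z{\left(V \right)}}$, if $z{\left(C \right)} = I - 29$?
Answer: $\sqrt{320474507} \approx 17902.0$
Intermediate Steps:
$V = - \frac{69}{236}$ ($V = \frac{\left(-51 - 18\right) \frac{1}{52 + 66}}{2} = \frac{\left(-69\right) \frac{1}{118}}{2} = \frac{1}{2} \left(- \frac{69}{118}\right) = - \frac{69}{236} \approx -0.29237$)
$z{\left(C \right)} = 67$ ($z{\left(C \right)} = 96 - 29 = 67$)
$\sqrt{\left(9580 + 6696\right) \left(18083 + 1607\right) + z{\left(V \right)}} = \sqrt{\left(9580 + 6696\right) \left(18083 + 1607\right) + 67} = \sqrt{16276 \cdot 19690 + 67} = \sqrt{320474440 + 67} = \sqrt{320474507}$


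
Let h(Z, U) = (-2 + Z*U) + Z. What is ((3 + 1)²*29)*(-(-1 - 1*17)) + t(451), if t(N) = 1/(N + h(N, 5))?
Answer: 26350561/3155 ≈ 8352.0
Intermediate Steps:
h(Z, U) = -2 + Z + U*Z (h(Z, U) = (-2 + U*Z) + Z = -2 + Z + U*Z)
t(N) = 1/(-2 + 7*N) (t(N) = 1/(N + (-2 + N + 5*N)) = 1/(N + (-2 + 6*N)) = 1/(-2 + 7*N))
((3 + 1)²*29)*(-(-1 - 1*17)) + t(451) = ((3 + 1)²*29)*(-(-1 - 1*17)) + 1/(-2 + 7*451) = (4²*29)*(-(-1 - 17)) + 1/(-2 + 3157) = (16*29)*(-1*(-18)) + 1/3155 = 464*18 + 1/3155 = 8352 + 1/3155 = 26350561/3155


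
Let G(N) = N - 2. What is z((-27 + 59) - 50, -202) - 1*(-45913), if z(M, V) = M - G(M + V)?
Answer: 46117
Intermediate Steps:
G(N) = -2 + N
z(M, V) = 2 - V (z(M, V) = M - (-2 + (M + V)) = M - (-2 + M + V) = M + (2 - M - V) = 2 - V)
z((-27 + 59) - 50, -202) - 1*(-45913) = (2 - 1*(-202)) - 1*(-45913) = (2 + 202) + 45913 = 204 + 45913 = 46117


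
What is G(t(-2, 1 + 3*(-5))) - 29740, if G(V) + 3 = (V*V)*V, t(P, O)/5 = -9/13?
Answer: -65436496/2197 ≈ -29784.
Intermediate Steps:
t(P, O) = -45/13 (t(P, O) = 5*(-9/13) = -45/13)
G(V) = -3 + V³ (G(V) = -3 + (V*V)*V = -3 + V²*V = -3 + V³)
G(t(-2, 1 + 3*(-5))) - 29740 = (-3 + (-45/13)³) - 29740 = (-3 - 91125/2197) - 29740 = -97716/2197 - 29740 = -65436496/2197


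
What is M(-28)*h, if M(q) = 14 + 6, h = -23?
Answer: -460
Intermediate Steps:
M(q) = 20
M(-28)*h = 20*(-23) = -460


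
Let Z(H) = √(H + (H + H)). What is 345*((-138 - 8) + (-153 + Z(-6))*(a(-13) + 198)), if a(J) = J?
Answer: -9815595 + 191475*I*√2 ≈ -9.8156e+6 + 2.7079e+5*I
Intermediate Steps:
Z(H) = √3*√H (Z(H) = √(H + 2*H) = √(3*H) = √3*√H)
345*((-138 - 8) + (-153 + Z(-6))*(a(-13) + 198)) = 345*((-138 - 8) + (-153 + √3*√(-6))*(-13 + 198)) = 345*(-146 + (-153 + √3*(I*√6))*185) = 345*(-146 + (-153 + 3*I*√2)*185) = 345*(-146 + (-28305 + 555*I*√2)) = 345*(-28451 + 555*I*√2) = -9815595 + 191475*I*√2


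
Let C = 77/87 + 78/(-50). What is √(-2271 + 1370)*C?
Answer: -1468*I*√901/2175 ≈ -20.26*I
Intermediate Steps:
C = -1468/2175 (C = 77*(1/87) + 78*(-1/50) = 77/87 - 39/25 = -1468/2175 ≈ -0.67494)
√(-2271 + 1370)*C = √(-2271 + 1370)*(-1468/2175) = √(-901)*(-1468/2175) = (I*√901)*(-1468/2175) = -1468*I*√901/2175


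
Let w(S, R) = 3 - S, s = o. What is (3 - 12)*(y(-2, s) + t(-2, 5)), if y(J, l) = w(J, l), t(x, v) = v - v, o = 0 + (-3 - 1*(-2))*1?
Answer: -45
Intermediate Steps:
o = -1 (o = 0 + (-3 + 2)*1 = 0 - 1*1 = 0 - 1 = -1)
s = -1
t(x, v) = 0
y(J, l) = 3 - J
(3 - 12)*(y(-2, s) + t(-2, 5)) = (3 - 12)*((3 - 1*(-2)) + 0) = -9*((3 + 2) + 0) = -9*(5 + 0) = -9*5 = -45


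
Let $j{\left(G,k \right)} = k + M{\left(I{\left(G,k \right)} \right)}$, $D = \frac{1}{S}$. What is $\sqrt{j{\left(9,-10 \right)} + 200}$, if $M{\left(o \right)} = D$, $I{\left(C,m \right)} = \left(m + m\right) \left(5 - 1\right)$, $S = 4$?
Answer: $\frac{\sqrt{761}}{2} \approx 13.793$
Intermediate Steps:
$I{\left(C,m \right)} = 8 m$ ($I{\left(C,m \right)} = 2 m 4 = 8 m$)
$D = \frac{1}{4} \approx 0.25$
$M{\left(o \right)} = \frac{1}{4}$
$j{\left(G,k \right)} = \frac{1}{4} + k$ ($j{\left(G,k \right)} = k + \frac{1}{4} = \frac{1}{4} + k$)
$\sqrt{j{\left(9,-10 \right)} + 200} = \sqrt{\left(\frac{1}{4} - 10\right) + 200} = \sqrt{- \frac{39}{4} + 200} = \sqrt{\frac{761}{4}} = \frac{\sqrt{761}}{2}$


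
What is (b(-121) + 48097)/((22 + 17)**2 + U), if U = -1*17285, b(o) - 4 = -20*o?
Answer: -50521/15764 ≈ -3.2048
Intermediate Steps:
b(o) = 4 - 20*o
U = -17285
(b(-121) + 48097)/((22 + 17)**2 + U) = ((4 - 20*(-121)) + 48097)/((22 + 17)**2 - 17285) = ((4 + 2420) + 48097)/(39**2 - 17285) = (2424 + 48097)/(1521 - 17285) = 50521/(-15764) = 50521*(-1/15764) = -50521/15764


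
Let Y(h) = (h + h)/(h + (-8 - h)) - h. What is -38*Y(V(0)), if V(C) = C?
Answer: 0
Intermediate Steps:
Y(h) = -5*h/4 (Y(h) = (2*h)/(-8) - h = (2*h)*(-⅛) - h = -h/4 - h = -5*h/4)
-38*Y(V(0)) = -(-95)*0/2 = -38*0 = 0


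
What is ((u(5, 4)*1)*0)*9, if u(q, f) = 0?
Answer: 0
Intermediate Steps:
((u(5, 4)*1)*0)*9 = ((0*1)*0)*9 = (0*0)*9 = 0*9 = 0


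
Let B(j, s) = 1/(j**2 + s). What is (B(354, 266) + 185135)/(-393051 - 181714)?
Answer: -23249623571/72180138230 ≈ -0.32211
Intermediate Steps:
B(j, s) = 1/(s + j**2)
(B(354, 266) + 185135)/(-393051 - 181714) = (1/(266 + 354**2) + 185135)/(-393051 - 181714) = (1/(266 + 125316) + 185135)/(-574765) = (1/125582 + 185135)*(-1/574765) = (23249623571/125582)*(-1/574765) = -23249623571/72180138230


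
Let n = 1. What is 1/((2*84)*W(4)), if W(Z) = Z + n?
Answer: 1/840 ≈ 0.0011905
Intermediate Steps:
W(Z) = 1 + Z (W(Z) = Z + 1 = 1 + Z)
1/((2*84)*W(4)) = 1/((2*84)*(1 + 4)) = 1/(168*5) = 1/840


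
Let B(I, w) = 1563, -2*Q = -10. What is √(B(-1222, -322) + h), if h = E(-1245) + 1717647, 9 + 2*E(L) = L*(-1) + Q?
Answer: √6879322/2 ≈ 1311.4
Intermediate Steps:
Q = 5 (Q = -½*(-10) = 5)
E(L) = -2 - L/2 (E(L) = -9/2 + (L*(-1) + 5)/2 = -9/2 + (-L + 5)/2 = -9/2 + (5 - L)/2 = -9/2 + (5/2 - L/2) = -2 - L/2)
h = 3436535/2 (h = (-2 - ½*(-1245)) + 1717647 = (-2 + 1245/2) + 1717647 = 1241/2 + 1717647 = 3436535/2 ≈ 1.7183e+6)
√(B(-1222, -322) + h) = √(1563 + 3436535/2) = √(3439661/2) = √6879322/2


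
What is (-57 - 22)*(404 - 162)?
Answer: -19118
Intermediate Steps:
(-57 - 22)*(404 - 162) = -79*242 = -19118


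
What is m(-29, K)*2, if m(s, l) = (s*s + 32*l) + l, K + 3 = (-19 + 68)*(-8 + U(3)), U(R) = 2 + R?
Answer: -8218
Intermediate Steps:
K = -150 (K = -3 + (-19 + 68)*(-8 + (2 + 3)) = -3 + 49*(-8 + 5) = -3 + 49*(-3) = -3 - 147 = -150)
m(s, l) = s**2 + 33*l (m(s, l) = (s**2 + 32*l) + l = s**2 + 33*l)
m(-29, K)*2 = ((-29)**2 + 33*(-150))*2 = (841 - 4950)*2 = -4109*2 = -8218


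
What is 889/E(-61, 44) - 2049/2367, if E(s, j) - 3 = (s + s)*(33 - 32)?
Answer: -111814/13413 ≈ -8.3362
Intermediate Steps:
E(s, j) = 3 + 2*s (E(s, j) = 3 + (s + s)*(33 - 32) = 3 + (2*s)*1 = 3 + 2*s)
889/E(-61, 44) - 2049/2367 = 889/(3 + 2*(-61)) - 2049/2367 = 889/(3 - 122) - 2049*1/2367 = 889/(-119) - 683/789 = 889*(-1/119) - 683/789 = -127/17 - 683/789 = -111814/13413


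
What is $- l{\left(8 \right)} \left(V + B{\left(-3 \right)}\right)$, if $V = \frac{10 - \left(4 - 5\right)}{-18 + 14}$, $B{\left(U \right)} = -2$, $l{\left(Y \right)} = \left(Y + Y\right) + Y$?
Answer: $114$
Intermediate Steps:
$l{\left(Y \right)} = 3 Y$ ($l{\left(Y \right)} = 2 Y + Y = 3 Y$)
$V = - \frac{11}{4}$ ($V = \frac{10 - -1}{-4} = \left(10 + 1\right) \left(- \frac{1}{4}\right) = 11 \left(- \frac{1}{4}\right) = - \frac{11}{4} \approx -2.75$)
$- l{\left(8 \right)} \left(V + B{\left(-3 \right)}\right) = - 3 \cdot 8 \left(- \frac{11}{4} - 2\right) = \left(-1\right) 24 \left(- \frac{19}{4}\right) = \left(-24\right) \left(- \frac{19}{4}\right) = 114$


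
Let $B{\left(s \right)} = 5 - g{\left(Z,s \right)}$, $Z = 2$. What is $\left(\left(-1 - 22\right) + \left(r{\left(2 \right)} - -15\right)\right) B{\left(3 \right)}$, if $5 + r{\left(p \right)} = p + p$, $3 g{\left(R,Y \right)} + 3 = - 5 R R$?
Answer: $-114$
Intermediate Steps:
$g{\left(R,Y \right)} = -1 - \frac{5 R^{2}}{3}$ ($g{\left(R,Y \right)} = -1 + \frac{- 5 R R}{3} = -1 + \frac{\left(-5\right) R^{2}}{3} = -1 - \frac{5 R^{2}}{3}$)
$r{\left(p \right)} = -5 + 2 p$ ($r{\left(p \right)} = -5 + \left(p + p\right) = -5 + 2 p$)
$B{\left(s \right)} = \frac{38}{3}$ ($B{\left(s \right)} = 5 - \left(-1 - \frac{5 \cdot 2^{2}}{3}\right) = 5 - \left(-1 - \frac{20}{3}\right) = 5 - - \frac{23}{3} = 5 + \frac{23}{3} = \frac{38}{3}$)
$\left(\left(-1 - 22\right) + \left(r{\left(2 \right)} - -15\right)\right) B{\left(3 \right)} = \left(\left(-1 - 22\right) + \left(\left(-5 + 2 \cdot 2\right) - -15\right)\right) \frac{38}{3} = \left(-23 + \left(\left(-5 + 4\right) + 15\right)\right) \frac{38}{3} = \left(-23 + \left(-1 + 15\right)\right) \frac{38}{3} = \left(-23 + 14\right) \frac{38}{3} = \left(-9\right) \frac{38}{3} = -114$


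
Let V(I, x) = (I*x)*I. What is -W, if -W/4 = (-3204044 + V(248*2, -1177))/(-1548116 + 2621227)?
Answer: -1171059504/1073111 ≈ -1091.3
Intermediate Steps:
V(I, x) = x*I**2
W = 1171059504/1073111 (W = -4*(-3204044 - 1177*(248*2)**2)/(-1548116 + 2621227) = -4*(-3204044 - 1177*496**2)/1073111 = -4*(-3204044 - 1177*246016)/1073111 = -4*(-3204044 - 289560832)/1073111 = -(-1171059504)/1073111 = -4*(-292764876/1073111) = 1171059504/1073111 ≈ 1091.3)
-W = -1*1171059504/1073111 = -1171059504/1073111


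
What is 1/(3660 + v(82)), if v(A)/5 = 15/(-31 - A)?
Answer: 113/413505 ≈ 0.00027327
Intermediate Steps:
v(A) = 75/(-31 - A) (v(A) = 5*(15/(-31 - A)) = 75/(-31 - A))
1/(3660 + v(82)) = 1/(3660 - 75/(31 + 82)) = 1/(3660 - 75/113) = 1/(413505/113) = 113/413505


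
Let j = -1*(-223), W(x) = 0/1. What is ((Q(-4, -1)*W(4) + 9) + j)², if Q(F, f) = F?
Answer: 53824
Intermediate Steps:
W(x) = 0 (W(x) = 0*1 = 0)
j = 223
((Q(-4, -1)*W(4) + 9) + j)² = ((-4*0 + 9) + 223)² = ((0 + 9) + 223)² = (9 + 223)² = 232² = 53824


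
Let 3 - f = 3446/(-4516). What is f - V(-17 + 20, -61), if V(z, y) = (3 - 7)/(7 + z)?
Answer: 47001/11290 ≈ 4.1631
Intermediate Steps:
f = 8497/2258 (f = 3 - 3446/(-4516) = 3 - 3446*(-1)/4516 = 3 - 1*(-1723/2258) = 3 + 1723/2258 = 8497/2258 ≈ 3.7631)
V(z, y) = -4/(7 + z)
f - V(-17 + 20, -61) = 8497/2258 - (-4)/(7 + (-17 + 20)) = 8497/2258 - (-4)/(7 + 3) = 8497/2258 - (-4)/10 = 8497/2258 - 1*(-⅖) = 8497/2258 + ⅖ = 47001/11290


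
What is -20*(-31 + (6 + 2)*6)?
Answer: -340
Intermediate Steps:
-20*(-31 + (6 + 2)*6) = -20*(-31 + 8*6) = -20*(-31 + 48) = -20*17 = -340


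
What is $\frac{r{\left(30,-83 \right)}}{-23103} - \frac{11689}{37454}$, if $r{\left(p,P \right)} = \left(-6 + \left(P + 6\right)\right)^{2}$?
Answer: $- \frac{528071573}{865299762} \approx -0.61028$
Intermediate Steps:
$r{\left(p,P \right)} = P^{2}$ ($r{\left(p,P \right)} = \left(-6 + \left(6 + P\right)\right)^{2} = P^{2}$)
$\frac{r{\left(30,-83 \right)}}{-23103} - \frac{11689}{37454} = \frac{\left(-83\right)^{2}}{-23103} - \frac{11689}{37454} = 6889 \left(- \frac{1}{23103}\right) - \frac{11689}{37454} = - \frac{6889}{23103} - \frac{11689}{37454} = - \frac{528071573}{865299762}$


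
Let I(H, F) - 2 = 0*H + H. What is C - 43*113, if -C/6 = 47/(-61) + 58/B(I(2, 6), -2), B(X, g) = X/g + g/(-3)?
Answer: -280196/61 ≈ -4593.4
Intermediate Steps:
I(H, F) = 2 + H (I(H, F) = 2 + (0*H + H) = 2 + (0 + H) = 2 + H)
B(X, g) = -g/3 + X/g (B(X, g) = X/g + g*(-⅓) = X/g - g/3 = -g/3 + X/g)
C = 16203/61 (C = -6*(47/(-61) + 58/(-⅓*(-2) + (2 + 2)/(-2))) = -6*(47*(-1/61) + 58/(⅔ + 4*(-½))) = -6*(-47/61 + 58/(⅔ - 2)) = -6*(-47/61 + 58/(-4/3)) = -6*(-47/61 + 58*(-¾)) = -6*(-47/61 - 87/2) = -6*(-5401/122) = 16203/61 ≈ 265.62)
C - 43*113 = 16203/61 - 43*113 = 16203/61 - 4859 = -280196/61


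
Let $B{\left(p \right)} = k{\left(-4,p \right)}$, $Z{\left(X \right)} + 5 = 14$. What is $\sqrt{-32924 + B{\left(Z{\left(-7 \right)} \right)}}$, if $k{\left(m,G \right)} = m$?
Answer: $28 i \sqrt{42} \approx 181.46 i$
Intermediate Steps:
$Z{\left(X \right)} = 9$ ($Z{\left(X \right)} = -5 + 14 = 9$)
$B{\left(p \right)} = -4$
$\sqrt{-32924 + B{\left(Z{\left(-7 \right)} \right)}} = \sqrt{-32924 - 4} = \sqrt{-32928} = 28 i \sqrt{42}$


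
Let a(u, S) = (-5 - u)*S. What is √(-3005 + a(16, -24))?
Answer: I*√2501 ≈ 50.01*I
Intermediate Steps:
a(u, S) = S*(-5 - u)
√(-3005 + a(16, -24)) = √(-3005 - 1*(-24)*(5 + 16)) = √(-3005 - 1*(-24)*21) = √(-3005 + 504) = √(-2501) = I*√2501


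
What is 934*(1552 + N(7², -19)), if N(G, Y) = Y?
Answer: 1431822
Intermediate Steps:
934*(1552 + N(7², -19)) = 934*(1552 - 19) = 934*1533 = 1431822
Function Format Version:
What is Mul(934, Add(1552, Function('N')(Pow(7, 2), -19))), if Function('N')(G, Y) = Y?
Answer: 1431822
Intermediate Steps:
Mul(934, Add(1552, Function('N')(Pow(7, 2), -19))) = Mul(934, Add(1552, -19)) = Mul(934, 1533) = 1431822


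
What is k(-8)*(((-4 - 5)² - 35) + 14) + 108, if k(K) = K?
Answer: -372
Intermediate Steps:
k(-8)*(((-4 - 5)² - 35) + 14) + 108 = -8*(((-4 - 5)² - 35) + 14) + 108 = -8*(((-9)² - 35) + 14) + 108 = -8*((81 - 35) + 14) + 108 = -8*(46 + 14) + 108 = -8*60 + 108 = -480 + 108 = -372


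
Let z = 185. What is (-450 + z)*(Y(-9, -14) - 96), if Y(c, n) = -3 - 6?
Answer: 27825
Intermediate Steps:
Y(c, n) = -9
(-450 + z)*(Y(-9, -14) - 96) = (-450 + 185)*(-9 - 96) = -265*(-105) = 27825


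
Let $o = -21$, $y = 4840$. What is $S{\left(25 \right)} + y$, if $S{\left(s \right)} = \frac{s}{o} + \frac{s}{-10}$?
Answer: $\frac{203125}{42} \approx 4836.3$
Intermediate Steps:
$S{\left(s \right)} = - \frac{31 s}{210}$ ($S{\left(s \right)} = \frac{s}{-21} + \frac{s}{-10} = s \left(- \frac{1}{21}\right) + s \left(- \frac{1}{10}\right) = - \frac{s}{21} - \frac{s}{10} = - \frac{31 s}{210}$)
$S{\left(25 \right)} + y = \left(- \frac{31}{210}\right) 25 + 4840 = - \frac{155}{42} + 4840 = \frac{203125}{42}$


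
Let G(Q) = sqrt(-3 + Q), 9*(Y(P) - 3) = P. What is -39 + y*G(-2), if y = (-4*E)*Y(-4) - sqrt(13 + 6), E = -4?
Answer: -39 + I*sqrt(5)*(368/9 - sqrt(19)) ≈ -39.0 + 81.684*I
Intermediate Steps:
Y(P) = 3 + P/9
y = 368/9 - sqrt(19) (y = (-4*(-4))*(3 + (1/9)*(-4)) - sqrt(13 + 6) = 16*(3 - 4/9) - sqrt(19) = 16*(23/9) - sqrt(19) = 368/9 - sqrt(19) ≈ 36.530)
-39 + y*G(-2) = -39 + (368/9 - sqrt(19))*sqrt(-3 - 2) = -39 + (368/9 - sqrt(19))*sqrt(-5) = -39 + (368/9 - sqrt(19))*(I*sqrt(5)) = -39 + I*sqrt(5)*(368/9 - sqrt(19))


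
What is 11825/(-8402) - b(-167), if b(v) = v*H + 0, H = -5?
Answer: -7027495/8402 ≈ -836.41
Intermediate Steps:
b(v) = -5*v (b(v) = v*(-5) + 0 = -5*v + 0 = -5*v)
11825/(-8402) - b(-167) = 11825/(-8402) - (-5)*(-167) = 11825*(-1/8402) - 1*835 = -11825/8402 - 835 = -7027495/8402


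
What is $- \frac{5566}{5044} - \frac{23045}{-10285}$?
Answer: $\frac{536297}{471614} \approx 1.1372$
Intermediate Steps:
$- \frac{5566}{5044} - \frac{23045}{-10285} = \left(-5566\right) \frac{1}{5044} - - \frac{419}{187} = - \frac{2783}{2522} + \frac{419}{187} = \frac{536297}{471614}$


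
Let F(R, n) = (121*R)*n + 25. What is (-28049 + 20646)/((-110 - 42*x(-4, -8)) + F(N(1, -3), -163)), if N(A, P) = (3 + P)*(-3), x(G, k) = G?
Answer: -7403/83 ≈ -89.193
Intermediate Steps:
N(A, P) = -9 - 3*P
F(R, n) = 25 + 121*R*n (F(R, n) = 121*R*n + 25 = 25 + 121*R*n)
(-28049 + 20646)/((-110 - 42*x(-4, -8)) + F(N(1, -3), -163)) = (-28049 + 20646)/((-110 - 42*(-4)) + (25 + 121*(-9 - 3*(-3))*(-163))) = -7403/((-110 + 168) + (25 + 121*(-9 + 9)*(-163))) = -7403/(58 + (25 + 121*0*(-163))) = -7403/(58 + (25 + 0)) = -7403/(58 + 25) = -7403/83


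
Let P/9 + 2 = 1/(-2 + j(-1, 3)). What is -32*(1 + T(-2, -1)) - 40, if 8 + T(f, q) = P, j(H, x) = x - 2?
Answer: 1048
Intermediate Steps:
j(H, x) = -2 + x
P = -27 (P = -18 + 9/(-2 + (-2 + 3)) = -18 + 9/(-2 + 1) = -18 + 9/(-1) = -18 + 9*(-1) = -18 - 9 = -27)
T(f, q) = -35 (T(f, q) = -8 - 27 = -35)
-32*(1 + T(-2, -1)) - 40 = -32*(1 - 35) - 40 = -32*(-34) - 40 = 1088 - 40 = 1048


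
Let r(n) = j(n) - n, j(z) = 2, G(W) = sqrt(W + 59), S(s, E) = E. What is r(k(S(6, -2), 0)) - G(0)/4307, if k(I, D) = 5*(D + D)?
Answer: 2 - sqrt(59)/4307 ≈ 1.9982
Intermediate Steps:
G(W) = sqrt(59 + W)
k(I, D) = 10*D (k(I, D) = 5*(2*D) = 10*D)
r(n) = 2 - n
r(k(S(6, -2), 0)) - G(0)/4307 = (2 - 10*0) - sqrt(59 + 0)/4307 = (2 - 1*0) - sqrt(59)/4307 = (2 + 0) - sqrt(59)/4307 = 2 - sqrt(59)/4307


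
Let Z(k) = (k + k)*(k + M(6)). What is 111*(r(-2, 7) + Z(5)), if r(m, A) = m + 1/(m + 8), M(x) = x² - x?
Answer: 77293/2 ≈ 38647.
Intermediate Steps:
Z(k) = 2*k*(30 + k) (Z(k) = (k + k)*(k + 6*(-1 + 6)) = (2*k)*(k + 6*5) = (2*k)*(k + 30) = (2*k)*(30 + k) = 2*k*(30 + k))
r(m, A) = m + 1/(8 + m)
111*(r(-2, 7) + Z(5)) = 111*((1 + (-2)² + 8*(-2))/(8 - 2) + 2*5*(30 + 5)) = 111*((1 + 4 - 16)/6 + 2*5*35) = 111*((⅙)*(-11) + 350) = 111*(-11/6 + 350) = 111*(2089/6) = 77293/2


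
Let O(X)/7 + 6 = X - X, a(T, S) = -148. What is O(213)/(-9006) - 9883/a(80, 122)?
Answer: 14835419/222148 ≈ 66.782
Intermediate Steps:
O(X) = -42 (O(X) = -42 + 7*(X - X) = -42 + 7*0 = -42 + 0 = -42)
O(213)/(-9006) - 9883/a(80, 122) = -42/(-9006) - 9883/(-148) = -42*(-1/9006) - 9883*(-1/148) = 7/1501 + 9883/148 = 14835419/222148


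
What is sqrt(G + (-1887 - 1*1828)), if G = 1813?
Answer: I*sqrt(1902) ≈ 43.612*I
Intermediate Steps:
sqrt(G + (-1887 - 1*1828)) = sqrt(1813 + (-1887 - 1*1828)) = sqrt(1813 + (-1887 - 1828)) = sqrt(1813 - 3715) = sqrt(-1902) = I*sqrt(1902)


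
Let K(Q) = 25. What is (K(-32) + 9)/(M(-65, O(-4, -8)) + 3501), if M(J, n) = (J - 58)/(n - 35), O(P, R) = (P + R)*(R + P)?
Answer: 1853/190743 ≈ 0.0097146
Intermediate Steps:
O(P, R) = (P + R)² (O(P, R) = (P + R)*(P + R) = (P + R)²)
M(J, n) = (-58 + J)/(-35 + n)
(K(-32) + 9)/(M(-65, O(-4, -8)) + 3501) = (25 + 9)/((-58 - 65)/(-35 + (-4 - 8)²) + 3501) = 34/(-123/(-35 + (-12)²) + 3501) = 34/(-123/(-35 + 144) + 3501) = 34/(-123/109 + 3501) = 34/(381486/109) = 34*(109/381486) = 1853/190743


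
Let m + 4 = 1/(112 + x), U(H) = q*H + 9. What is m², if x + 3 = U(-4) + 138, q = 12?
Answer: 690561/43264 ≈ 15.962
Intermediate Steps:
U(H) = 9 + 12*H (U(H) = 12*H + 9 = 9 + 12*H)
x = 96 (x = -3 + ((9 + 12*(-4)) + 138) = -3 + ((9 - 48) + 138) = -3 + (-39 + 138) = -3 + 99 = 96)
m = -831/208 (m = -4 + 1/(112 + 96) = -4 + 1/208 = -831/208 ≈ -3.9952)
m² = (-831/208)² = 690561/43264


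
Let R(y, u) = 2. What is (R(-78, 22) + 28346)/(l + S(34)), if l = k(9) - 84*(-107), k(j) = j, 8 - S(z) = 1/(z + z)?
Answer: 1927664/612339 ≈ 3.1480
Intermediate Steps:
S(z) = 8 - 1/(2*z) (S(z) = 8 - 1/(z + z) = 8 - 1/(2*z))
l = 8997 (l = 9 - 84*(-107) = 9 + 8988 = 8997)
(R(-78, 22) + 28346)/(l + S(34)) = (2 + 28346)/(8997 + (8 - ½/34)) = 28348/(8997 + (8 - ½*1/34)) = 28348/(8997 + (8 - 1/68)) = 28348/(8997 + 543/68) = 28348/(612339/68) = 28348*(68/612339) = 1927664/612339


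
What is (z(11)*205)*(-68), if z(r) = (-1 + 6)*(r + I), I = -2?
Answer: -627300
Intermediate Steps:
z(r) = -10 + 5*r (z(r) = (-1 + 6)*(r - 2) = 5*(-2 + r) = -10 + 5*r)
(z(11)*205)*(-68) = ((-10 + 5*11)*205)*(-68) = ((-10 + 55)*205)*(-68) = (45*205)*(-68) = 9225*(-68) = -627300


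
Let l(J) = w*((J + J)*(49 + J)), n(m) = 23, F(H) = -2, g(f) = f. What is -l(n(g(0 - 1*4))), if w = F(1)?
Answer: 6624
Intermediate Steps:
w = -2
l(J) = -4*J*(49 + J) (l(J) = -2*(J + J)*(49 + J) = -2*2*J*(49 + J) = -4*J*(49 + J))
-l(n(g(0 - 1*4))) = -(-4)*23*(49 + 23) = -(-4)*23*72 = -1*(-6624) = 6624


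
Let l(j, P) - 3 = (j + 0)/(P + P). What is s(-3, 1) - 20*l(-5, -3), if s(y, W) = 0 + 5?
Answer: -215/3 ≈ -71.667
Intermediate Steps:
s(y, W) = 5
l(j, P) = 3 + j/(2*P) (l(j, P) = 3 + (j + 0)/(P + P) = 3 + j/((2*P)) = 3 + j*(1/(2*P)) = 3 + j/(2*P))
s(-3, 1) - 20*l(-5, -3) = 5 - 20*(3 + (½)*(-5)/(-3)) = 5 - 20*(3 + (½)*(-5)*(-⅓)) = 5 - 20*(3 + ⅚) = 5 - 20*23/6 = 5 - 230/3 = -215/3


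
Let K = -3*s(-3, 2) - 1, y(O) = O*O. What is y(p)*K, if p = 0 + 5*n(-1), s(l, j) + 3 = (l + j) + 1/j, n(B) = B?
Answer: 475/2 ≈ 237.50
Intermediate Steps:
s(l, j) = -3 + j + l + 1/j (s(l, j) = -3 + ((l + j) + 1/j) = -3 + ((j + l) + 1/j) = -3 + (j + l + 1/j) = -3 + j + l + 1/j)
p = -5 (p = 0 + 5*(-1) = 0 - 5 = -5)
y(O) = O²
K = 19/2 (K = -3*(-3 + 2 - 3 + 1/2) - 1 = -3*(-3 + 2 - 3 + ½) - 1 = -3*(-7/2) - 1 = 21/2 - 1 = 19/2 ≈ 9.5000)
y(p)*K = (-5)²*(19/2) = 25*(19/2) = 475/2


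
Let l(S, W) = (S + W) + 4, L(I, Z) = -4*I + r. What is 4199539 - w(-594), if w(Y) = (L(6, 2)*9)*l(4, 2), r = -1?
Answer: 4201789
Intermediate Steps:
L(I, Z) = -1 - 4*I (L(I, Z) = -4*I - 1 = -1 - 4*I)
l(S, W) = 4 + S + W
w(Y) = -2250 (w(Y) = ((-1 - 4*6)*9)*(4 + 4 + 2) = ((-1 - 24)*9)*10 = -25*9*10 = -225*10 = -2250)
4199539 - w(-594) = 4199539 - 1*(-2250) = 4199539 + 2250 = 4201789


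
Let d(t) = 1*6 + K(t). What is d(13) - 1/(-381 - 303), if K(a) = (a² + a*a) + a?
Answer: 244189/684 ≈ 357.00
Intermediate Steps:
K(a) = a + 2*a² (K(a) = (a² + a²) + a = 2*a² + a = a + 2*a²)
d(t) = 6 + t*(1 + 2*t) (d(t) = 1*6 + t*(1 + 2*t) = 6 + t*(1 + 2*t))
d(13) - 1/(-381 - 303) = (6 + 13*(1 + 2*13)) - 1/(-381 - 303) = (6 + 13*(1 + 26)) - 1/(-684) = (6 + 13*27) - 1*(-1/684) = (6 + 351) + 1/684 = 357 + 1/684 = 244189/684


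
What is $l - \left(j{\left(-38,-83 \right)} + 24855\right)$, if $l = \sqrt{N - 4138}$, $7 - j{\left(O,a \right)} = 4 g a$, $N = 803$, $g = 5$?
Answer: $-26522 + i \sqrt{3335} \approx -26522.0 + 57.749 i$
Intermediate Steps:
$j{\left(O,a \right)} = 7 - 20 a$ ($j{\left(O,a \right)} = 7 - 4 \cdot 5 a = 7 - 20 a$)
$l = i \sqrt{3335}$ ($l = \sqrt{803 - 4138} = \sqrt{-3335} = i \sqrt{3335} \approx 57.749 i$)
$l - \left(j{\left(-38,-83 \right)} + 24855\right) = i \sqrt{3335} - \left(\left(7 - -1660\right) + 24855\right) = i \sqrt{3335} - \left(\left(7 + 1660\right) + 24855\right) = i \sqrt{3335} - \left(1667 + 24855\right) = i \sqrt{3335} - 26522 = -26522 + i \sqrt{3335}$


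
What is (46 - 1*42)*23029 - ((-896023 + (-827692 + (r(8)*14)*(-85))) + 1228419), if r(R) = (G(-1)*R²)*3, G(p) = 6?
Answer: 1958292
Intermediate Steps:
r(R) = 18*R² (r(R) = (6*R²)*3 = 18*R²)
(46 - 1*42)*23029 - ((-896023 + (-827692 + (r(8)*14)*(-85))) + 1228419) = (46 - 1*42)*23029 - ((-896023 + (-827692 + ((18*8²)*14)*(-85))) + 1228419) = (46 - 42)*23029 - ((-896023 + (-827692 + ((18*64)*14)*(-85))) + 1228419) = 4*23029 - ((-896023 + (-827692 + (1152*14)*(-85))) + 1228419) = 92116 - ((-896023 + (-827692 + 16128*(-85))) + 1228419) = 92116 - ((-896023 + (-827692 - 1370880)) + 1228419) = 92116 - ((-896023 - 2198572) + 1228419) = 92116 - (-3094595 + 1228419) = 92116 - 1*(-1866176) = 92116 + 1866176 = 1958292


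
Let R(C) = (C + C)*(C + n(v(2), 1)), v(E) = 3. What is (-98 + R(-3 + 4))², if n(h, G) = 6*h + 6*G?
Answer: 2304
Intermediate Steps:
n(h, G) = 6*G + 6*h
R(C) = 2*C*(24 + C) (R(C) = (C + C)*(C + (6*1 + 6*3)) = (2*C)*(C + (6 + 18)) = (2*C)*(C + 24) = (2*C)*(24 + C) = 2*C*(24 + C))
(-98 + R(-3 + 4))² = (-98 + 2*(-3 + 4)*(24 + (-3 + 4)))² = (-98 + 2*1*(24 + 1))² = (-98 + 2*1*25)² = (-98 + 50)² = (-48)² = 2304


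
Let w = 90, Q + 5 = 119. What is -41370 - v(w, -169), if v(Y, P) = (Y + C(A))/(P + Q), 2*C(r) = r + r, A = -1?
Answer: -2275261/55 ≈ -41368.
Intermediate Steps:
Q = 114 (Q = -5 + 119 = 114)
C(r) = r (C(r) = (r + r)/2 = (2*r)/2 = r)
v(Y, P) = (-1 + Y)/(114 + P) (v(Y, P) = (Y - 1)/(P + 114) = (-1 + Y)/(114 + P))
-41370 - v(w, -169) = -41370 - (-1 + 90)/(114 - 169) = -41370 - 89/(-55) = -41370 - (-1)*89/55 = -41370 - 1*(-89/55) = -41370 + 89/55 = -2275261/55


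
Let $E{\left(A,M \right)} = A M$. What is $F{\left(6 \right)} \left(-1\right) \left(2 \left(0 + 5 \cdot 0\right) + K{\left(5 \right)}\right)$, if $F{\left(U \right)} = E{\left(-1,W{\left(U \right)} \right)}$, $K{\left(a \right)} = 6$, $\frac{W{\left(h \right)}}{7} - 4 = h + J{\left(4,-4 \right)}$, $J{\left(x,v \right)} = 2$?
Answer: $504$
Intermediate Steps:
$W{\left(h \right)} = 42 + 7 h$ ($W{\left(h \right)} = 28 + 7 \left(h + 2\right) = 28 + 7 \left(2 + h\right) = 28 + \left(14 + 7 h\right) = 42 + 7 h$)
$F{\left(U \right)} = -42 - 7 U$ ($F{\left(U \right)} = - (42 + 7 U) = -42 - 7 U$)
$F{\left(6 \right)} \left(-1\right) \left(2 \left(0 + 5 \cdot 0\right) + K{\left(5 \right)}\right) = \left(-42 - 42\right) \left(-1\right) \left(2 \left(0 + 5 \cdot 0\right) + 6\right) = \left(-42 - 42\right) \left(-1\right) \left(2 \left(0 + 0\right) + 6\right) = \left(-84\right) \left(-1\right) \left(2 \cdot 0 + 6\right) = 84 \left(0 + 6\right) = 84 \cdot 6 = 504$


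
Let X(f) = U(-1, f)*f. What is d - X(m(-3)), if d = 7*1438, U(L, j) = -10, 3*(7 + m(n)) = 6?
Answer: 10016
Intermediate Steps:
m(n) = -5 (m(n) = -7 + (⅓)*6 = -7 + 2 = -5)
X(f) = -10*f
d = 10066
d - X(m(-3)) = 10066 - (-10)*(-5) = 10066 - 1*50 = 10066 - 50 = 10016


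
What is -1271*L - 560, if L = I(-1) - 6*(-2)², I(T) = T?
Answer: 31215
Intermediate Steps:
L = -25 (L = -1 - 6*(-2)² = -1 - 6*4 = -1 - 24 = -25)
-1271*L - 560 = -1271*(-25) - 560 = 31775 - 560 = 31215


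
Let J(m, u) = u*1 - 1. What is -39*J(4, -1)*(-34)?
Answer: -2652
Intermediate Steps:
J(m, u) = -1 + u (J(m, u) = u - 1 = -1 + u)
-39*J(4, -1)*(-34) = -39*(-1 - 1)*(-34) = -39*(-2)*(-34) = 78*(-34) = -2652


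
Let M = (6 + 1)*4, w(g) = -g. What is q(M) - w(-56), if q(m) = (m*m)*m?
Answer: 21896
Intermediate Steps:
M = 28 (M = 7*4 = 28)
q(m) = m³ (q(m) = m²*m = m³)
q(M) - w(-56) = 28³ - (-1)*(-56) = 21952 - 1*56 = 21952 - 56 = 21896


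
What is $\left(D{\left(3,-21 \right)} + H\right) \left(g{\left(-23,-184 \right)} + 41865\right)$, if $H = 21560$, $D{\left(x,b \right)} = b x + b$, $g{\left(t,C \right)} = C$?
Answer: $895141156$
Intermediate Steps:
$D{\left(x,b \right)} = b + b x$
$\left(D{\left(3,-21 \right)} + H\right) \left(g{\left(-23,-184 \right)} + 41865\right) = \left(- 21 \left(1 + 3\right) + 21560\right) \left(-184 + 41865\right) = \left(\left(-21\right) 4 + 21560\right) 41681 = \left(-84 + 21560\right) 41681 = 21476 \cdot 41681 = 895141156$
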